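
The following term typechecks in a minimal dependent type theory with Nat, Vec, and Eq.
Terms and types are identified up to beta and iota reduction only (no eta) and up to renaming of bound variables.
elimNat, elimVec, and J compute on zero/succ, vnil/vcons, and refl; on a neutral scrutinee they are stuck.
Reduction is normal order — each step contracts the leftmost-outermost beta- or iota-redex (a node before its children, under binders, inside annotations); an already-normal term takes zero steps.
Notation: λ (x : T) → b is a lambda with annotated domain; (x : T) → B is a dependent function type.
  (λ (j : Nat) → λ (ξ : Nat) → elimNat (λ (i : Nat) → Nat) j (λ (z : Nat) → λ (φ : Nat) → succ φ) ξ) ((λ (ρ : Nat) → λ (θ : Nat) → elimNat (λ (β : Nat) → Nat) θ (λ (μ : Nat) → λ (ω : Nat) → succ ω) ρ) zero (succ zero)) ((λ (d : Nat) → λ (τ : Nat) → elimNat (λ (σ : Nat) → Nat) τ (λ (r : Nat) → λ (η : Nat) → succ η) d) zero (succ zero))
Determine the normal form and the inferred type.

reduced normal form:
  succ (succ zero)
type:
  Nat
observation: reduction starts at a beta-redex, and 12 normal-order steps reach the normal form.


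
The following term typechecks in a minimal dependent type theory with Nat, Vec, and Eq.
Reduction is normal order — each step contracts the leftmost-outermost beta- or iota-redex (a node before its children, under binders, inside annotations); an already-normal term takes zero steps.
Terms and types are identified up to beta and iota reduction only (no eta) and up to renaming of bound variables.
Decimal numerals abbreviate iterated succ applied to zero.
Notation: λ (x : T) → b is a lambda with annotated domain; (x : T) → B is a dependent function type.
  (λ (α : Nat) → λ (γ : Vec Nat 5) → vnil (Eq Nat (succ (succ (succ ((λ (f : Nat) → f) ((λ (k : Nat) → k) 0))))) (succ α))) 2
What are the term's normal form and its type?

reduced normal form:
  λ (α : Vec Nat 5) → vnil (Eq Nat 3 3)
inferred type:
  (α : Vec Nat 5) → Vec (Eq Nat 3 3) 0
observation: 3 normal-order steps separate the term from its normal form.


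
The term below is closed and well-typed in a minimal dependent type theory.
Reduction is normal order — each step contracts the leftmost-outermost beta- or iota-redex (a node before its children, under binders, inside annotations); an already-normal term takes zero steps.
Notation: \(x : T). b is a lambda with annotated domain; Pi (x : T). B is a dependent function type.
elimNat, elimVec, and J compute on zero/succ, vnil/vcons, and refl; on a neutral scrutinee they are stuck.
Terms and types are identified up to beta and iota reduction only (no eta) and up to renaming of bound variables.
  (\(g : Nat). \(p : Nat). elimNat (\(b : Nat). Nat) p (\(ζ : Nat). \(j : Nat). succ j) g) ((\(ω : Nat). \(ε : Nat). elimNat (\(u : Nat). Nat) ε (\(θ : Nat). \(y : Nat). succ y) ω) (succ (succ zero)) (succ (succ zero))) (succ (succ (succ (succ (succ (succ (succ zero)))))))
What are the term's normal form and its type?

normal form:
  succ (succ (succ (succ (succ (succ (succ (succ (succ (succ (succ zero))))))))))
inferred type:
  Nat
observation: 24 normal-order steps separate the term from its normal form.


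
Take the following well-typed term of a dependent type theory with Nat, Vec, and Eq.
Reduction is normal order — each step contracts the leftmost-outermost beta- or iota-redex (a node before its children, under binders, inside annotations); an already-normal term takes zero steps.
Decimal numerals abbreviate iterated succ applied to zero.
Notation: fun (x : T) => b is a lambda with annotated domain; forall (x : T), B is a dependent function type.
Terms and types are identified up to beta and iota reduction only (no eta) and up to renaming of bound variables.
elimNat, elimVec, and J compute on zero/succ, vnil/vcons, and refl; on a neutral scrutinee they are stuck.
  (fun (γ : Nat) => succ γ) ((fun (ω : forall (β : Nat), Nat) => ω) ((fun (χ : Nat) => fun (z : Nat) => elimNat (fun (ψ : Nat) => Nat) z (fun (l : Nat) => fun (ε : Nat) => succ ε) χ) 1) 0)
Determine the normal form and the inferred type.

normal form:
  2
the term's type:
  Nat


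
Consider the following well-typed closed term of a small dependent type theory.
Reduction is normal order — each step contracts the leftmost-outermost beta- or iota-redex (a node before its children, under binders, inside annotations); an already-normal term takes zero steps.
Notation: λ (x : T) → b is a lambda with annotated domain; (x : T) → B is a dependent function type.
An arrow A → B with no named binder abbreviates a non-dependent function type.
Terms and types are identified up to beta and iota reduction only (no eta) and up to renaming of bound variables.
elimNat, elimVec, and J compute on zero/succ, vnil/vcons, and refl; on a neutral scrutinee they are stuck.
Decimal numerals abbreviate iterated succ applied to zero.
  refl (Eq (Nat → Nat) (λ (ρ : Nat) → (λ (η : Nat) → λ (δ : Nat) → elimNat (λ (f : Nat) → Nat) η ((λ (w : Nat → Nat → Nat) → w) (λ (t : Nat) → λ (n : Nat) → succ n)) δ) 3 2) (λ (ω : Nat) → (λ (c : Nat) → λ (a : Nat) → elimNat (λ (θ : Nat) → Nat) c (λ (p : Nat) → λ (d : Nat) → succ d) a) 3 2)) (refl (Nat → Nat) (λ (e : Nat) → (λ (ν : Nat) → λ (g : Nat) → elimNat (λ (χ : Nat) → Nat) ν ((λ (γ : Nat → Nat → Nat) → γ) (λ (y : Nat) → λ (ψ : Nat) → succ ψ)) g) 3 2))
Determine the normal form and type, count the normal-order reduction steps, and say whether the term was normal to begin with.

reduced normal form:
  refl (Eq (Nat → Nat) (λ (ρ : Nat) → 5) (λ (η : Nat) → 5)) (refl (Nat → Nat) (λ (δ : Nat) → 5))
the term's type:
  Eq (Eq (Nat → Nat) (λ (ρ : Nat) → 5) (λ (η : Nat) → 5)) (refl (Nat → Nat) (λ (δ : Nat) → 5)) (refl (Nat → Nat) (λ (f : Nat) → 5))
normal-order step count: 31
term was already normal: no
first redex: a beta-redex


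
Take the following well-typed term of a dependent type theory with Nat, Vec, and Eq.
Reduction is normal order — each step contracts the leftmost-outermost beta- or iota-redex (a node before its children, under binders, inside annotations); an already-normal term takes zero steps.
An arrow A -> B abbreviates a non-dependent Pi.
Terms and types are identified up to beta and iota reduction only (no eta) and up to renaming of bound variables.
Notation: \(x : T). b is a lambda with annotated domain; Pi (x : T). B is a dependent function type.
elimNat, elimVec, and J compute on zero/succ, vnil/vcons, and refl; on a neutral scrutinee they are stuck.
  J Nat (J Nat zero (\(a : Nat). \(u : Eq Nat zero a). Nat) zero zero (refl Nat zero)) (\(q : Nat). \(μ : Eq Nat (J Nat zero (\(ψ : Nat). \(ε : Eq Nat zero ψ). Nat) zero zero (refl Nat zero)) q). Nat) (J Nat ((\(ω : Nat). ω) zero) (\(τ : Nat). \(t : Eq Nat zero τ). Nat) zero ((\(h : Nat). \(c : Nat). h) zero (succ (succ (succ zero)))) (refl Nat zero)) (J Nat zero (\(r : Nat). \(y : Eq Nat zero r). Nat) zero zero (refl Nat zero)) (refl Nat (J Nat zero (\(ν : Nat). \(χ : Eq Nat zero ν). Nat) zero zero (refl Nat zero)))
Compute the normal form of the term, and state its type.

resulting normal form:
  zero
the term's type:
  Nat
observation: normalization takes exactly 2 steps under the normal-order strategy.


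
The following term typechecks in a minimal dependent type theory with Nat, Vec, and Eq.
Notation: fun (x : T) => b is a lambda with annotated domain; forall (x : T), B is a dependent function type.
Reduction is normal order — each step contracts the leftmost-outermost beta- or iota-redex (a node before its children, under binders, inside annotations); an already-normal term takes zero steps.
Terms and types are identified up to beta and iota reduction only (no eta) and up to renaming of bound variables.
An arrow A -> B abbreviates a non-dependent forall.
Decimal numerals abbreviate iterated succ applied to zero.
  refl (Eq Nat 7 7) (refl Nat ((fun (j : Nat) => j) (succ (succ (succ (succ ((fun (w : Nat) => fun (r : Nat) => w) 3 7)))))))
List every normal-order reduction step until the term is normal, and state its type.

reduction (normal order):
  refl (Eq Nat 7 7) (refl Nat ((fun (j : Nat) => j) (succ (succ (succ (succ ((fun (w : Nat) => fun (r : Nat) => w) 3 7)))))))
  ~> refl (Eq Nat 7 7) (refl Nat (succ (succ (succ (succ ((fun (j : Nat) => fun (w : Nat) => j) 3 7))))))
  ~> refl (Eq Nat 7 7) (refl Nat (succ (succ (succ (succ ((fun (j : Nat) => 3) 7))))))
  ~> refl (Eq Nat 7 7) (refl Nat 7)
inferred type:
  Eq (Eq Nat 7 7) (refl Nat 7) (refl Nat 7)


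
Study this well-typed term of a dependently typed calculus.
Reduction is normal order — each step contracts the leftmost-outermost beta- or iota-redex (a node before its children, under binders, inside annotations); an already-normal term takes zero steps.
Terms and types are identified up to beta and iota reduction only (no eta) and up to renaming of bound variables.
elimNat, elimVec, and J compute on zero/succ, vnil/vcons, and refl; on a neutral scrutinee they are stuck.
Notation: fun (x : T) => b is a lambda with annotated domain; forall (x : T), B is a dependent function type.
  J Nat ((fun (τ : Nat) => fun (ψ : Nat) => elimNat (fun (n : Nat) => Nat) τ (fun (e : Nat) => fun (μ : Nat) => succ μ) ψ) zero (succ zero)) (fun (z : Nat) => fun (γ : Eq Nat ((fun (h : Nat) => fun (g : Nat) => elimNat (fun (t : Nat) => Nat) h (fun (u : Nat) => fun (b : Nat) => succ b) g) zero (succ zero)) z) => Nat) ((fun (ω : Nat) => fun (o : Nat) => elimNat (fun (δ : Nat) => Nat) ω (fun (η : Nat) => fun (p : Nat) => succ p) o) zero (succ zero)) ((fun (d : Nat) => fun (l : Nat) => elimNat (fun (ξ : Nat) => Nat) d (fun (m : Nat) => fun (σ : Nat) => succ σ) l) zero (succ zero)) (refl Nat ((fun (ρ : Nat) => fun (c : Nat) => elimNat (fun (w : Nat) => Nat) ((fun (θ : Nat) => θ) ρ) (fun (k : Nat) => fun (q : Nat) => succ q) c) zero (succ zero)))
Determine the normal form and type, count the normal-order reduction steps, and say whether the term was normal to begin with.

resulting normal form:
  succ zero
type:
  Nat
normal-order step count: 7
already normal: no
first contracted redex: a J iota-redex


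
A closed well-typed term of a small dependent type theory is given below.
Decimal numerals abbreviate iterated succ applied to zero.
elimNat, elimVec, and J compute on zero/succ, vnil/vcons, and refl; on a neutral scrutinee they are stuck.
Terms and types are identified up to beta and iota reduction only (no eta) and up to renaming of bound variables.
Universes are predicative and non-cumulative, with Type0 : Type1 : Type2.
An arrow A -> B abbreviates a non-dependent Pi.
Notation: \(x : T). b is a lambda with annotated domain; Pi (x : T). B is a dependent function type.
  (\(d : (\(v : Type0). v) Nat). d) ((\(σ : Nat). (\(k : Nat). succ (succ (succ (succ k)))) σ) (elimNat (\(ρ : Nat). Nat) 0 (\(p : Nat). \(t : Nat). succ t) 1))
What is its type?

type:
  Nat


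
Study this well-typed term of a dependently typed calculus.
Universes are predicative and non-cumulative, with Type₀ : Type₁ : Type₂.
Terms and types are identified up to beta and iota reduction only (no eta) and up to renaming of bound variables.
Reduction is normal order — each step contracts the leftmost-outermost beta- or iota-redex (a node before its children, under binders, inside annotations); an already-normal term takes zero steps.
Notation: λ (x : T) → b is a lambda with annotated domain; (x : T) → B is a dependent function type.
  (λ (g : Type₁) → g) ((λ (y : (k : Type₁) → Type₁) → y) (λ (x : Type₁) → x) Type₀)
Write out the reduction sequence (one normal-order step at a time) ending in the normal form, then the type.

normal-order reduction sequence:
  (λ (g : Type₁) → g) ((λ (y : (k : Type₁) → Type₁) → y) (λ (x : Type₁) → x) Type₀)
  ~> (λ (g : (y : Type₁) → Type₁) → g) (λ (k : Type₁) → k) Type₀
  ~> (λ (g : Type₁) → g) Type₀
  ~> Type₀
the term's type:
  Type₁


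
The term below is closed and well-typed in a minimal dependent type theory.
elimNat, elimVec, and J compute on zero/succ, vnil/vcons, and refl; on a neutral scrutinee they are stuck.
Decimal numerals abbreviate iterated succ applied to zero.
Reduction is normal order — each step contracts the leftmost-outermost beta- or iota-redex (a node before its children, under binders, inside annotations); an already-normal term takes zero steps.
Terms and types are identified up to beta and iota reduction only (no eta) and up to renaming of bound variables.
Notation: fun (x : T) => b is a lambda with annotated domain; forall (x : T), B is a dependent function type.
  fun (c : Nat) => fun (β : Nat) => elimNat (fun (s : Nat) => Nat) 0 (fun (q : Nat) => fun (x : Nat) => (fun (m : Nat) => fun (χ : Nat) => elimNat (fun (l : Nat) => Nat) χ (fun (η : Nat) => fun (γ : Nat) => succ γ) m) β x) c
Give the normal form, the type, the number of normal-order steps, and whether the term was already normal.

reduced normal form:
  fun (c : Nat) => fun (β : Nat) => elimNat (fun (s : Nat) => Nat) 0 (fun (q : Nat) => fun (x : Nat) => elimNat (fun (m : Nat) => Nat) x (fun (χ : Nat) => fun (l : Nat) => succ l) β) c
type:
  forall (c : Nat), forall (β : Nat), Nat
steps to reach normal form (normal order): 2
started in normal form: no
first redex: a beta-redex


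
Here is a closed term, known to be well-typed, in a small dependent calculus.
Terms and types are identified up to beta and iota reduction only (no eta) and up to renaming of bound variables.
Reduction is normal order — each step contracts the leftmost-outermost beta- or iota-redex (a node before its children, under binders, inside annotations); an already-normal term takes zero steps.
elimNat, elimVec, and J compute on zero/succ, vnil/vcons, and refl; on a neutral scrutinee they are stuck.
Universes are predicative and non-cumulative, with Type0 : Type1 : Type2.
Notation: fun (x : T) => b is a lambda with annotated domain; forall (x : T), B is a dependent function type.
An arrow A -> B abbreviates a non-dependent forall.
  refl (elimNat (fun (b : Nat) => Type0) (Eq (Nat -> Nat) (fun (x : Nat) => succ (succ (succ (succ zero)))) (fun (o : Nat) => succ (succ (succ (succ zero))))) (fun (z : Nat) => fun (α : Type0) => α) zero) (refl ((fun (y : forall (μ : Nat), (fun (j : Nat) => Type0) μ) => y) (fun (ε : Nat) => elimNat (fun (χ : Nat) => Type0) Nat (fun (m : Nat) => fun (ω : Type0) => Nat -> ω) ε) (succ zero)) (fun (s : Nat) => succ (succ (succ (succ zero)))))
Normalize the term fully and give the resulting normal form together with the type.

normal form:
  refl (Eq (Nat -> Nat) (fun (b : Nat) => succ (succ (succ (succ zero)))) (fun (x : Nat) => succ (succ (succ (succ zero))))) (refl (Nat -> Nat) (fun (o : Nat) => succ (succ (succ (succ zero)))))
the term's type:
  Eq (Eq (Nat -> Nat) (fun (b : Nat) => succ (succ (succ (succ zero)))) (fun (x : Nat) => succ (succ (succ (succ zero))))) (refl (Nat -> Nat) (fun (o : Nat) => succ (succ (succ (succ zero))))) (refl (Nat -> Nat) (fun (z : Nat) => succ (succ (succ (succ zero)))))


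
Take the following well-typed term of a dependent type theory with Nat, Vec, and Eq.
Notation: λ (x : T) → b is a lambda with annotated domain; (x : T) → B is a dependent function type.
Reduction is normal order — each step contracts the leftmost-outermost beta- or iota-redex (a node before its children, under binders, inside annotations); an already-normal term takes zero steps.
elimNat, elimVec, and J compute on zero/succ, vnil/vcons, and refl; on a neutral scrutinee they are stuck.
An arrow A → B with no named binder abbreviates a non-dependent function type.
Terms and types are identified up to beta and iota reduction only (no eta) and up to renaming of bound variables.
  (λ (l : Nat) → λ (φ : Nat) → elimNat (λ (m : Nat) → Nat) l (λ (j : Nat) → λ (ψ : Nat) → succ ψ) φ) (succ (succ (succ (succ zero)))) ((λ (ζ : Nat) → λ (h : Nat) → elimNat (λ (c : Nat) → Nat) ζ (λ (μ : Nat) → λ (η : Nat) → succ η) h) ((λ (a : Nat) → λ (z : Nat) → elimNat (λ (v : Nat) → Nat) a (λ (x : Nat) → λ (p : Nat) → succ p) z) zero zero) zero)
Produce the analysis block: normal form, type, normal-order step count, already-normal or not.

normal form:
  succ (succ (succ (succ zero)))
inferred type:
  Nat
steps to reach normal form (normal order): 9
term was already normal: no
first contracted redex: a beta-redex


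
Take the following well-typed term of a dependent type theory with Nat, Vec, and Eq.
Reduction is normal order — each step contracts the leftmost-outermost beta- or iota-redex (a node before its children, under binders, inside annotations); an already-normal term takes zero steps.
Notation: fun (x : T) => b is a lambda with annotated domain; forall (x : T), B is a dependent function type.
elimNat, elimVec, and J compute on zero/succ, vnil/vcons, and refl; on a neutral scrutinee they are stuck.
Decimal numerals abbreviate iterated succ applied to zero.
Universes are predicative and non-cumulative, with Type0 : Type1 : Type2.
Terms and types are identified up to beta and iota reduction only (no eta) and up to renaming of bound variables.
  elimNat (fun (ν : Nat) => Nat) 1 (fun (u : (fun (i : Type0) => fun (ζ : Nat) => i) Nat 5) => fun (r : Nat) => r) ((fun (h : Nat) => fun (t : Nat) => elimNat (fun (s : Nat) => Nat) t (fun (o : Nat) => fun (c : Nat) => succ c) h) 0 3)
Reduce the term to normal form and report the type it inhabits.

normal form:
  1
type:
  Nat
observation: reduction starts at a beta-redex, and 15 normal-order steps reach the normal form.


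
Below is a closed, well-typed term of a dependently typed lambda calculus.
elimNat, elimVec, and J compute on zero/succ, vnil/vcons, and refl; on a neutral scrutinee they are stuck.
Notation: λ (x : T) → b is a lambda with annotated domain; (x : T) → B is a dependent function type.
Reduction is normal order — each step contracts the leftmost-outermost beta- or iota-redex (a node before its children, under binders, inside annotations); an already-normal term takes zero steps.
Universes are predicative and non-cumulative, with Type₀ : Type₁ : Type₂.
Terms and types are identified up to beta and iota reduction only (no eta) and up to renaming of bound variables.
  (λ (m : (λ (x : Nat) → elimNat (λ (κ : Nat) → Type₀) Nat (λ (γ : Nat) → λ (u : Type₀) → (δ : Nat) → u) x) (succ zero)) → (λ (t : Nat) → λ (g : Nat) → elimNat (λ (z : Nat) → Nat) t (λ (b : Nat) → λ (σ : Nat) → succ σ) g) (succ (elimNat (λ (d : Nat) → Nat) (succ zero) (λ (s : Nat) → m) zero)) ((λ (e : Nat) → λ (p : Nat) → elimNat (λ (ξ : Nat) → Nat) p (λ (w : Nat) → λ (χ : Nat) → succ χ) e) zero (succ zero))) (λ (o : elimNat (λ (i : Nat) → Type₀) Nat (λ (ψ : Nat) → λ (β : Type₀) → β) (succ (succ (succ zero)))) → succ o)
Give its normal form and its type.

resulting normal form:
  succ (succ (succ zero))
inferred type:
  Nat
observation: 11 normal-order steps normalize the term, beginning with a beta-redex.


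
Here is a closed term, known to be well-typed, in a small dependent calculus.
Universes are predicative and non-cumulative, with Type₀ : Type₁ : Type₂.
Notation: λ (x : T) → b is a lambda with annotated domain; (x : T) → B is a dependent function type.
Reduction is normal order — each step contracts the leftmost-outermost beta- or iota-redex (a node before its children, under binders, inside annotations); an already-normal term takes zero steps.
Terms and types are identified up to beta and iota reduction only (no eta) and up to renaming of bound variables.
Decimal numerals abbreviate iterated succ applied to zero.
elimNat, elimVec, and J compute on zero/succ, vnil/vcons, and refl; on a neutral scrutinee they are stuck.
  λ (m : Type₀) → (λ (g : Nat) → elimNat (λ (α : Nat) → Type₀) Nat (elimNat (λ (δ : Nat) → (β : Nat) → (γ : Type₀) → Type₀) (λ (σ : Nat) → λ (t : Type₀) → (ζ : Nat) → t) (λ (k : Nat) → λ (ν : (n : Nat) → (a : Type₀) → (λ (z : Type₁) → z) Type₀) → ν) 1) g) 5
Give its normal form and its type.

normal form:
  λ (m : Type₀) → (g : Nat) → (α : Nat) → (δ : Nat) → (β : Nat) → (γ : Nat) → Nat
the term's type:
  (m : Type₀) → Type₀
observation: the first redex contracted is a beta-redex; the normal form is reached in 37 normal-order steps.


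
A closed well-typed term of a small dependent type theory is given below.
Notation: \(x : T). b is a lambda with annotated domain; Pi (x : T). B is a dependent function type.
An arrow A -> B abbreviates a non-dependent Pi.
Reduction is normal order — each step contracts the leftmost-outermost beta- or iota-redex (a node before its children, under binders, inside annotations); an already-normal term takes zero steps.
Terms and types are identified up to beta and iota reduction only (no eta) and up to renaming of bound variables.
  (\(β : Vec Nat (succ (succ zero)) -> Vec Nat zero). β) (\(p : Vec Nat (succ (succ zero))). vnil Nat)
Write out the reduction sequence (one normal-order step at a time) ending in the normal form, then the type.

normal-order reduction:
  (\(β : Vec Nat (succ (succ zero)) -> Vec Nat zero). β) (\(p : Vec Nat (succ (succ zero))). vnil Nat)
  ~> \(β : Vec Nat (succ (succ zero))). vnil Nat
inferred type:
  Vec Nat (succ (succ zero)) -> Vec Nat zero


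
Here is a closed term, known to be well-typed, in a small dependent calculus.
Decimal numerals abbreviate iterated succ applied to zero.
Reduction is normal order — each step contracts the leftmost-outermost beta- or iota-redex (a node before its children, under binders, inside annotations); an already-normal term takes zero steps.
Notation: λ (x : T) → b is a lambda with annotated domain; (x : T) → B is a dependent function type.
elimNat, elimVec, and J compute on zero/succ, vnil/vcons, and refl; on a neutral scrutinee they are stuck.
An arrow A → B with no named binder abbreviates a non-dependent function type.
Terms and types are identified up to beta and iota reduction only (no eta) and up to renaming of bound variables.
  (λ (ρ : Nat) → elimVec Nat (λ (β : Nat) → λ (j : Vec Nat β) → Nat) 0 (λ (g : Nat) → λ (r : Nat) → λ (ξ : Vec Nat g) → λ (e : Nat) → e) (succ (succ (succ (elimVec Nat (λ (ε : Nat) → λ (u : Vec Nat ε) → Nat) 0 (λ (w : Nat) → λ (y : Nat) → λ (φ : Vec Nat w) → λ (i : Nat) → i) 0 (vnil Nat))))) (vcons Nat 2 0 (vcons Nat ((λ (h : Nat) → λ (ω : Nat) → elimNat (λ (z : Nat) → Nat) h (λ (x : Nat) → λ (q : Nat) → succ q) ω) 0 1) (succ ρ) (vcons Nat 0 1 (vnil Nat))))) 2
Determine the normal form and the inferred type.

resulting normal form:
  0
type:
  Nat


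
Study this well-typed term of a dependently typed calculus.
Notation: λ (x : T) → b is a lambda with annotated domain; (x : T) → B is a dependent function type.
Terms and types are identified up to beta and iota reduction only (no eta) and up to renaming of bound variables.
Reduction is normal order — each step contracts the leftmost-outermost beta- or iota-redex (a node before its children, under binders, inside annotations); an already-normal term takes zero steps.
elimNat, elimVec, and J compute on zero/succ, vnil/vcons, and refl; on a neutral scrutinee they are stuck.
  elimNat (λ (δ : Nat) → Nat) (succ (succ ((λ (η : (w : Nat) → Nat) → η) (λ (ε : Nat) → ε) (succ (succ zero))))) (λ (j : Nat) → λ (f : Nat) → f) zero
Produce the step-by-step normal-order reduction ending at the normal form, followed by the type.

normal-order reduction sequence:
  elimNat (λ (δ : Nat) → Nat) (succ (succ ((λ (η : (w : Nat) → Nat) → η) (λ (ε : Nat) → ε) (succ (succ zero))))) (λ (j : Nat) → λ (f : Nat) → f) zero
  ~> succ (succ ((λ (δ : (η : Nat) → Nat) → δ) (λ (w : Nat) → w) (succ (succ zero))))
  ~> succ (succ ((λ (δ : Nat) → δ) (succ (succ zero))))
  ~> succ (succ (succ (succ zero)))
type:
  Nat


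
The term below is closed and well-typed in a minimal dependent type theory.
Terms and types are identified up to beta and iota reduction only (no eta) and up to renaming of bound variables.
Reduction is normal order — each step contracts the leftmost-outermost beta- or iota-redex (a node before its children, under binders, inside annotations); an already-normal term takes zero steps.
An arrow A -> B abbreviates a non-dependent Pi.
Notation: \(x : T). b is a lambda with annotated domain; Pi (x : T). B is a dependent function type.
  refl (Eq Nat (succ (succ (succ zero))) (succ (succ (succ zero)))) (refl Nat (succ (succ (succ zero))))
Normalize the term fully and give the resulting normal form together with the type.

resulting normal form:
  refl (Eq Nat (succ (succ (succ zero))) (succ (succ (succ zero)))) (refl Nat (succ (succ (succ zero))))
type:
  Eq (Eq Nat (succ (succ (succ zero))) (succ (succ (succ zero)))) (refl Nat (succ (succ (succ zero)))) (refl Nat (succ (succ (succ zero))))


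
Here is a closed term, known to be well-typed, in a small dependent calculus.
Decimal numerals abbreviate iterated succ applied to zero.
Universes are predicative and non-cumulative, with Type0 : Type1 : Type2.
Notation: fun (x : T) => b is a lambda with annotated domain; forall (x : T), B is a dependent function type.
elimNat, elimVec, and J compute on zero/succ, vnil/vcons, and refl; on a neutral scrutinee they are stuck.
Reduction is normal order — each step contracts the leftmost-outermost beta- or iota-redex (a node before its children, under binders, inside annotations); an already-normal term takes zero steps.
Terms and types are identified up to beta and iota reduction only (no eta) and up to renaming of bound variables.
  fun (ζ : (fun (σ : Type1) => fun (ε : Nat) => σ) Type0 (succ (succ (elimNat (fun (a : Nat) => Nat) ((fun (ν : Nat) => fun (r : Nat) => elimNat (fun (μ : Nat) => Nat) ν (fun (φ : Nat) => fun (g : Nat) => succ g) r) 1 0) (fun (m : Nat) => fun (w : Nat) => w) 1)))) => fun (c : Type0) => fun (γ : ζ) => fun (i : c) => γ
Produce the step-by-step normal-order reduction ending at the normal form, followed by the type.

reduction (normal order):
  fun (ζ : (fun (σ : Type1) => fun (ε : Nat) => σ) Type0 (succ (succ (elimNat (fun (a : Nat) => Nat) ((fun (ν : Nat) => fun (r : Nat) => elimNat (fun (μ : Nat) => Nat) ν (fun (φ : Nat) => fun (g : Nat) => succ g) r) 1 0) (fun (m : Nat) => fun (w : Nat) => w) 1)))) => fun (c : Type0) => fun (γ : ζ) => fun (i : c) => γ
  ~> fun (ζ : (fun (σ : Nat) => Type0) (succ (succ (elimNat (fun (ε : Nat) => Nat) ((fun (a : Nat) => fun (ν : Nat) => elimNat (fun (r : Nat) => Nat) a (fun (μ : Nat) => fun (φ : Nat) => succ φ) ν) 1 0) (fun (g : Nat) => fun (m : Nat) => m) 1)))) => fun (w : Type0) => fun (c : ζ) => fun (γ : w) => c
  ~> fun (ζ : Type0) => fun (σ : Type0) => fun (ε : ζ) => fun (a : σ) => ε
type:
  forall (ζ : Type0), forall (σ : Type0), forall (ε : ζ), forall (a : σ), ζ


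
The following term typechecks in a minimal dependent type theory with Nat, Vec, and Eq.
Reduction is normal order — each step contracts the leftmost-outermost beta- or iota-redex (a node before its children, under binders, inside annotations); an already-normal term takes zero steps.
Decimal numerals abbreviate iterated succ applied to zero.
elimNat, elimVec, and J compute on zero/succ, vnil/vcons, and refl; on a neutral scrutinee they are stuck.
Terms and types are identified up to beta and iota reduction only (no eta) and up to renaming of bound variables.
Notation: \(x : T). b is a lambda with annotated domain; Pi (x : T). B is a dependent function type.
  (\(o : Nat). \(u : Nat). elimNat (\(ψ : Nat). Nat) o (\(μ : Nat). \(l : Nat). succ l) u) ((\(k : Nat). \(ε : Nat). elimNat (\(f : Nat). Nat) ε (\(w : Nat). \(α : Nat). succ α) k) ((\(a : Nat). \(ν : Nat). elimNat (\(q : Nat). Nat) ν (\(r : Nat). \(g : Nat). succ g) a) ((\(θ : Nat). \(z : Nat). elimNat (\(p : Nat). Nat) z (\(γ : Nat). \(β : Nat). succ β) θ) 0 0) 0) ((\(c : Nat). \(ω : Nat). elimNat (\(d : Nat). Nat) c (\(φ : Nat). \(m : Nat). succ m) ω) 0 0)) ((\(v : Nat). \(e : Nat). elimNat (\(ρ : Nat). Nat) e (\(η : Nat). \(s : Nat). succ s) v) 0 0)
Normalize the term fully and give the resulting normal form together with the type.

resulting normal form:
  0
the term's type:
  Nat
observation: 18 normal-order steps normalize the term, beginning with a beta-redex.


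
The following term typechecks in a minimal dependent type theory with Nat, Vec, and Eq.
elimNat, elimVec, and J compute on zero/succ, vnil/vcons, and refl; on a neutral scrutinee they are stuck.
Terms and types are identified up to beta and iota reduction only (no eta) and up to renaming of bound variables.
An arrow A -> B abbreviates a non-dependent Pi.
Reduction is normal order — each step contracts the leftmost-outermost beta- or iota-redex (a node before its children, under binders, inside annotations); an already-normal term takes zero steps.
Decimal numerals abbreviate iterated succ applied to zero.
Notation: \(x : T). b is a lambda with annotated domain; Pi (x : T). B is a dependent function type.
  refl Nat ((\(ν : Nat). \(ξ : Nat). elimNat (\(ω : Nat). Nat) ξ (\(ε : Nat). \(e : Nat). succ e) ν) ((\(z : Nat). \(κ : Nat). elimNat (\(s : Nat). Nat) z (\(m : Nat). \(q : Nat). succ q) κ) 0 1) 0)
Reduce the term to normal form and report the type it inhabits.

normal form:
  refl Nat 1
inferred type:
  Eq Nat 1 1
observation: contracting a beta-redex first, the term normalizes in 12 steps.


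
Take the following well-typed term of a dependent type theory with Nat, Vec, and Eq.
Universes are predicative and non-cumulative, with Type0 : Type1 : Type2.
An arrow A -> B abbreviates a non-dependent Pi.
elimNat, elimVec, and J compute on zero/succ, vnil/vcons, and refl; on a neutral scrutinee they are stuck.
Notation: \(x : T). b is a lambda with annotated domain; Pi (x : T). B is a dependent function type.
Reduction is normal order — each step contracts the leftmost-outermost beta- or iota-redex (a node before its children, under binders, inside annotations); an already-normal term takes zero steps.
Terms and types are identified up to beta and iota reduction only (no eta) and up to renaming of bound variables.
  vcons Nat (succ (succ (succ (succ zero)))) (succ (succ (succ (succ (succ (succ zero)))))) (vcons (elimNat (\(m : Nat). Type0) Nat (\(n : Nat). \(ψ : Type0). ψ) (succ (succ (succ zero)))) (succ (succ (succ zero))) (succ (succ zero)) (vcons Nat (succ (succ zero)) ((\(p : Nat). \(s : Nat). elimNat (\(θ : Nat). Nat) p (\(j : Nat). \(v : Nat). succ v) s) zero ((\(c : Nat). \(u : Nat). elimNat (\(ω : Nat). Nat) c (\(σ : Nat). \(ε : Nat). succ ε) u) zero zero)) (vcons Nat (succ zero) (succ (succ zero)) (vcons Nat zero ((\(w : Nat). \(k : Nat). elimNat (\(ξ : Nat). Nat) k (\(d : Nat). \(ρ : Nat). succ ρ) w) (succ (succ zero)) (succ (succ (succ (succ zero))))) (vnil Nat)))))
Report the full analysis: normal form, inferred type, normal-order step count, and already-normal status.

resulting normal form:
  vcons Nat (succ (succ (succ (succ zero)))) (succ (succ (succ (succ (succ (succ zero)))))) (vcons Nat (succ (succ (succ zero))) (succ (succ zero)) (vcons Nat (succ (succ zero)) zero (vcons Nat (succ zero) (succ (succ zero)) (vcons Nat zero (succ (succ (succ (succ (succ (succ zero)))))) (vnil Nat)))))
type:
  Vec Nat (succ (succ (succ (succ (succ zero)))))
normal-order step count: 25
started in normal form: no
first redex: an elimNat iota-redex


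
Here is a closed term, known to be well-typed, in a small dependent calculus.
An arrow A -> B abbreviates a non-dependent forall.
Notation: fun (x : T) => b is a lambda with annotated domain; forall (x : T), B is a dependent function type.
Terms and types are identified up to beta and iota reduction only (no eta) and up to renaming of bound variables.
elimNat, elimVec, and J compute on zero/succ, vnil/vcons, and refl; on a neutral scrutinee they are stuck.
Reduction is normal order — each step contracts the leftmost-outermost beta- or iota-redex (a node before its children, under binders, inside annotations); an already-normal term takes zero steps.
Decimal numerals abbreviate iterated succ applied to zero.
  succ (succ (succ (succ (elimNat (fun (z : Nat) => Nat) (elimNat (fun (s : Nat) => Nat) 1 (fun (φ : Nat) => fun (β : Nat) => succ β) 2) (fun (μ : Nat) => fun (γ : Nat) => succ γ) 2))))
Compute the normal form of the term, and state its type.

resulting normal form:
  9
type:
  Nat


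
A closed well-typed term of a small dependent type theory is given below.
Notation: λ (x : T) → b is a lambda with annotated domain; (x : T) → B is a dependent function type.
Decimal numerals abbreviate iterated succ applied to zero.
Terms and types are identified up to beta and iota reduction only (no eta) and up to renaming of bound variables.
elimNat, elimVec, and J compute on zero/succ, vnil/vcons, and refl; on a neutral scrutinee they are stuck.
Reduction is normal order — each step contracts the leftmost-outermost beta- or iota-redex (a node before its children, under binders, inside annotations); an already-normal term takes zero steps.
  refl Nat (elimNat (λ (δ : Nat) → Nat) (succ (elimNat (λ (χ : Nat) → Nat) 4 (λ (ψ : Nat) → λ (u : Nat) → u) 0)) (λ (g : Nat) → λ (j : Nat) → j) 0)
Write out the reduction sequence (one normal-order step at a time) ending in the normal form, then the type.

normal-order reduction:
  refl Nat (elimNat (λ (δ : Nat) → Nat) (succ (elimNat (λ (χ : Nat) → Nat) 4 (λ (ψ : Nat) → λ (u : Nat) → u) 0)) (λ (g : Nat) → λ (j : Nat) → j) 0)
  ~> refl Nat (succ (elimNat (λ (δ : Nat) → Nat) 4 (λ (χ : Nat) → λ (ψ : Nat) → ψ) 0))
  ~> refl Nat 5
type:
  Eq Nat 5 5


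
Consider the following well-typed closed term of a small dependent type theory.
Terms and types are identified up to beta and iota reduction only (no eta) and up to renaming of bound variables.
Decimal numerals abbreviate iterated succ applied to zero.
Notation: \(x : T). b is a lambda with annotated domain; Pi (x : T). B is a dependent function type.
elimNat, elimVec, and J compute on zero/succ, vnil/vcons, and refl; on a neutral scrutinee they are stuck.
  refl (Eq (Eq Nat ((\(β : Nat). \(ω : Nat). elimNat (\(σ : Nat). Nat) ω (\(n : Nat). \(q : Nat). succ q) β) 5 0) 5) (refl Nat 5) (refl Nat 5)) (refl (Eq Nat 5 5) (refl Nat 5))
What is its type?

type:
  Eq (Eq (Eq Nat 5 5) (refl Nat 5) (refl Nat 5)) (refl (Eq Nat 5 5) (refl Nat 5)) (refl (Eq Nat 5 5) (refl Nat 5))


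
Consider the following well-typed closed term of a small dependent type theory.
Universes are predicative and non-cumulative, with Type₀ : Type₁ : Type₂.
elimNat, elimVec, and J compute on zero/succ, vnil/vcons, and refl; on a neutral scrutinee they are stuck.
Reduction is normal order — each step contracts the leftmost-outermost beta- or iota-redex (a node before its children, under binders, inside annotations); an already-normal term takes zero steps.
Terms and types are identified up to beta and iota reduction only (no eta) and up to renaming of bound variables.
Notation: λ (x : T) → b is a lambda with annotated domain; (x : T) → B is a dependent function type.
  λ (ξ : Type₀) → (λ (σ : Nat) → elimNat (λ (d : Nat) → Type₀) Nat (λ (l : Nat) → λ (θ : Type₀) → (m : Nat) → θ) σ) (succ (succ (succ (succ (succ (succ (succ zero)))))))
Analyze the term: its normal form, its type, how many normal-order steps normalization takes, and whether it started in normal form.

normal form:
  λ (ξ : Type₀) → (σ : Nat) → (d : Nat) → (l : Nat) → (θ : Nat) → (m : Nat) → (z : Nat) → (ψ : Nat) → Nat
the term's type:
  (ξ : Type₀) → Type₀
reduction steps (normal order): 23
already normal: no
first contracted redex: a beta-redex


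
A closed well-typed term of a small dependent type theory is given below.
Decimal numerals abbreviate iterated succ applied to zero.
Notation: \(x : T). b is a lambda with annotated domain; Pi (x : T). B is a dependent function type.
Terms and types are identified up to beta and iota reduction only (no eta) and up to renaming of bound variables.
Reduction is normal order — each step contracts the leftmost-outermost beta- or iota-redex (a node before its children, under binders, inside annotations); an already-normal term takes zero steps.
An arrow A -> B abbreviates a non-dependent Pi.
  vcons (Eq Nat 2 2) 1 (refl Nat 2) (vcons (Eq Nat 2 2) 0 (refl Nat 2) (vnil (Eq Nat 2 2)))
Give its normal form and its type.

reduced normal form:
  vcons (Eq Nat 2 2) 1 (refl Nat 2) (vcons (Eq Nat 2 2) 0 (refl Nat 2) (vnil (Eq Nat 2 2)))
inferred type:
  Vec (Eq Nat 2 2) 2


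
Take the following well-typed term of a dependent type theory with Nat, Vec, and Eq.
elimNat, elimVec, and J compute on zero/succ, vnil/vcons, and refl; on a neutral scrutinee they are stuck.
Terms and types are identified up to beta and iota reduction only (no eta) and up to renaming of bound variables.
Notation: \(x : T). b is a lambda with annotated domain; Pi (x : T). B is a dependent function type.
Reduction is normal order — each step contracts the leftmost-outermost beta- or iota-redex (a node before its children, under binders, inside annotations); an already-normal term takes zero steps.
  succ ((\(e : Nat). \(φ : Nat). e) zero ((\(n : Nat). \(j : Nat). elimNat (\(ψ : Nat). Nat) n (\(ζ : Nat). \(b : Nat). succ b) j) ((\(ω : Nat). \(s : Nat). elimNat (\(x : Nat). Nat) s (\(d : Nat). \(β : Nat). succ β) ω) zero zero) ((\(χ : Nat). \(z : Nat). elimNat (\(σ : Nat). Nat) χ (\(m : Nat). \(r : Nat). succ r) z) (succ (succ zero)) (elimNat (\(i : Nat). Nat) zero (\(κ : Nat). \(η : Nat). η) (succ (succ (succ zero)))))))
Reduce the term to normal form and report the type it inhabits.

normal form:
  succ zero
type:
  Nat
observation: the leftmost-outermost redex is a beta-redex, and normalization takes 2 steps.


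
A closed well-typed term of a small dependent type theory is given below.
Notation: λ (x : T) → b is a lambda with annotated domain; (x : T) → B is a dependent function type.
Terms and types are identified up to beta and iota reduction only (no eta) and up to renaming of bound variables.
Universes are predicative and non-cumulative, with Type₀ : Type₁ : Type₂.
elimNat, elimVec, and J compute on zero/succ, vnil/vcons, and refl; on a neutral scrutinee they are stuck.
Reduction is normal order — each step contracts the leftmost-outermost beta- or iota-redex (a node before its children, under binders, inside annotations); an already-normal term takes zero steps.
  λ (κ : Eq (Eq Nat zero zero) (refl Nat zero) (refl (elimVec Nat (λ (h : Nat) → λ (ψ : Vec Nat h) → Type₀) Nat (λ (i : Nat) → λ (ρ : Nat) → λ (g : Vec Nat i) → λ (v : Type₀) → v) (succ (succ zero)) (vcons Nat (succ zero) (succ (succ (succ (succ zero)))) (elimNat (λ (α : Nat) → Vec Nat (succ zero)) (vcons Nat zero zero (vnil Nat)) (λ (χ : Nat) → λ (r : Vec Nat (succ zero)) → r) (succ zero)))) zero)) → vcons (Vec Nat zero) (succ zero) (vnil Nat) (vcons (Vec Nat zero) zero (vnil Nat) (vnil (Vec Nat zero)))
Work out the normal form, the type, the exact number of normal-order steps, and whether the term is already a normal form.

reduced normal form:
  λ (κ : Eq (Eq Nat zero zero) (refl Nat zero) (refl Nat zero)) → vcons (Vec Nat zero) (succ zero) (vnil Nat) (vcons (Vec Nat zero) zero (vnil Nat) (vnil (Vec Nat zero)))
the term's type:
  (κ : Eq (Eq Nat zero zero) (refl Nat zero) (refl Nat zero)) → Vec (Vec Nat zero) (succ (succ zero))
reduction steps (normal order): 15
already normal: no
first redex: an elimVec iota-redex


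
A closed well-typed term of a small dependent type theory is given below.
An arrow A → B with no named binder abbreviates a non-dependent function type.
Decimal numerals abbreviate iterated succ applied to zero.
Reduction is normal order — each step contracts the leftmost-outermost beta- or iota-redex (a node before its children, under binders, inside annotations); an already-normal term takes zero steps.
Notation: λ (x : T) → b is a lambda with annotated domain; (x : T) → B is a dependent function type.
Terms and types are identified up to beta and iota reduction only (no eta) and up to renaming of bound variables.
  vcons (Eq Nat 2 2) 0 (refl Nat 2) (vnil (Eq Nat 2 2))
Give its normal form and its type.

normal form:
  vcons (Eq Nat 2 2) 0 (refl Nat 2) (vnil (Eq Nat 2 2))
the term's type:
  Vec (Eq Nat 2 2) 1
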